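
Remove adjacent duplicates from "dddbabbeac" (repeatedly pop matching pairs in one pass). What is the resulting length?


Input: dddbabbeac
Stack-based adjacent duplicate removal:
  Read 'd': push. Stack: d
  Read 'd': matches stack top 'd' => pop. Stack: (empty)
  Read 'd': push. Stack: d
  Read 'b': push. Stack: db
  Read 'a': push. Stack: dba
  Read 'b': push. Stack: dbab
  Read 'b': matches stack top 'b' => pop. Stack: dba
  Read 'e': push. Stack: dbae
  Read 'a': push. Stack: dbaea
  Read 'c': push. Stack: dbaeac
Final stack: "dbaeac" (length 6)

6


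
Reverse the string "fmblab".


Input: fmblab
Reading characters right to left:
  Position 5: 'b'
  Position 4: 'a'
  Position 3: 'l'
  Position 2: 'b'
  Position 1: 'm'
  Position 0: 'f'
Reversed: balbmf

balbmf


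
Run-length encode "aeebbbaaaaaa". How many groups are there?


Input: aeebbbaaaaaa
Scanning for consecutive runs:
  Group 1: 'a' x 1 (positions 0-0)
  Group 2: 'e' x 2 (positions 1-2)
  Group 3: 'b' x 3 (positions 3-5)
  Group 4: 'a' x 6 (positions 6-11)
Total groups: 4

4


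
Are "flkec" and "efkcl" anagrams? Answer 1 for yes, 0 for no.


Strings: "flkec", "efkcl"
Sorted first:  cefkl
Sorted second: cefkl
Sorted forms match => anagrams

1


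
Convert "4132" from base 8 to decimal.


Input: "4132" in base 8
Positional expansion:
  Digit '4' (value 4) x 8^3 = 2048
  Digit '1' (value 1) x 8^2 = 64
  Digit '3' (value 3) x 8^1 = 24
  Digit '2' (value 2) x 8^0 = 2
Sum = 2138

2138


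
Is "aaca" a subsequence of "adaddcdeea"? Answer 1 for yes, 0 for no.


Check if "aaca" is a subsequence of "adaddcdeea"
Greedy scan:
  Position 0 ('a'): matches sub[0] = 'a'
  Position 1 ('d'): no match needed
  Position 2 ('a'): matches sub[1] = 'a'
  Position 3 ('d'): no match needed
  Position 4 ('d'): no match needed
  Position 5 ('c'): matches sub[2] = 'c'
  Position 6 ('d'): no match needed
  Position 7 ('e'): no match needed
  Position 8 ('e'): no match needed
  Position 9 ('a'): matches sub[3] = 'a'
All 4 characters matched => is a subsequence

1


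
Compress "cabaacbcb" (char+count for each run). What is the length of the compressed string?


Input: cabaacbcb
Runs:
  'c' x 1 => "c1"
  'a' x 1 => "a1"
  'b' x 1 => "b1"
  'a' x 2 => "a2"
  'c' x 1 => "c1"
  'b' x 1 => "b1"
  'c' x 1 => "c1"
  'b' x 1 => "b1"
Compressed: "c1a1b1a2c1b1c1b1"
Compressed length: 16

16


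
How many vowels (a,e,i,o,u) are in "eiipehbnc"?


Input: eiipehbnc
Checking each character:
  'e' at position 0: vowel (running total: 1)
  'i' at position 1: vowel (running total: 2)
  'i' at position 2: vowel (running total: 3)
  'p' at position 3: consonant
  'e' at position 4: vowel (running total: 4)
  'h' at position 5: consonant
  'b' at position 6: consonant
  'n' at position 7: consonant
  'c' at position 8: consonant
Total vowels: 4

4


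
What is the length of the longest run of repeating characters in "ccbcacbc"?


Input: "ccbcacbc"
Scanning for longest run:
  Position 1 ('c'): continues run of 'c', length=2
  Position 2 ('b'): new char, reset run to 1
  Position 3 ('c'): new char, reset run to 1
  Position 4 ('a'): new char, reset run to 1
  Position 5 ('c'): new char, reset run to 1
  Position 6 ('b'): new char, reset run to 1
  Position 7 ('c'): new char, reset run to 1
Longest run: 'c' with length 2

2


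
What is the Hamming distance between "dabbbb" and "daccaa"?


Comparing "dabbbb" and "daccaa" position by position:
  Position 0: 'd' vs 'd' => same
  Position 1: 'a' vs 'a' => same
  Position 2: 'b' vs 'c' => differ
  Position 3: 'b' vs 'c' => differ
  Position 4: 'b' vs 'a' => differ
  Position 5: 'b' vs 'a' => differ
Total differences (Hamming distance): 4

4


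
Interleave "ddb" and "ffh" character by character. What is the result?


Interleaving "ddb" and "ffh":
  Position 0: 'd' from first, 'f' from second => "df"
  Position 1: 'd' from first, 'f' from second => "df"
  Position 2: 'b' from first, 'h' from second => "bh"
Result: dfdfbh

dfdfbh


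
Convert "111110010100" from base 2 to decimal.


Input: "111110010100" in base 2
Positional expansion:
  Digit '1' (value 1) x 2^11 = 2048
  Digit '1' (value 1) x 2^10 = 1024
  Digit '1' (value 1) x 2^9 = 512
  Digit '1' (value 1) x 2^8 = 256
  Digit '1' (value 1) x 2^7 = 128
  Digit '0' (value 0) x 2^6 = 0
  Digit '0' (value 0) x 2^5 = 0
  Digit '1' (value 1) x 2^4 = 16
  Digit '0' (value 0) x 2^3 = 0
  Digit '1' (value 1) x 2^2 = 4
  Digit '0' (value 0) x 2^1 = 0
  Digit '0' (value 0) x 2^0 = 0
Sum = 3988

3988


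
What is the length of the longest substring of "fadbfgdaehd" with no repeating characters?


Input: "fadbfgdaehd"
Sliding window (track last position of each char):
  Position 0 ('f'): window [0,0] length 1 -- new best
  Position 1 ('a'): window [0,1] length 2 -- new best
  Position 2 ('d'): window [0,2] length 3 -- new best
  Position 3 ('b'): window [0,3] length 4 -- new best
  Position 4 ('f'): repeat (last at 0), move window start to 1
  Position 4 ('f'): window [1,4] length 4
  Position 5 ('g'): window [1,5] length 5 -- new best
  Position 6 ('d'): repeat (last at 2), move window start to 3
  Position 6 ('d'): window [3,6] length 4
  Position 7 ('a'): window [3,7] length 5
  Position 8 ('e'): window [3,8] length 6 -- new best
  Position 9 ('h'): window [3,9] length 7 -- new best
  Position 10 ('d'): repeat (last at 6), move window start to 7
  Position 10 ('d'): window [7,10] length 4
Longest substring with no repeats: "bfgdaeh" with length 7

7


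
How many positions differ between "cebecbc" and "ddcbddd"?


Comparing "cebecbc" and "ddcbddd" position by position:
  Position 0: 'c' vs 'd' => DIFFER
  Position 1: 'e' vs 'd' => DIFFER
  Position 2: 'b' vs 'c' => DIFFER
  Position 3: 'e' vs 'b' => DIFFER
  Position 4: 'c' vs 'd' => DIFFER
  Position 5: 'b' vs 'd' => DIFFER
  Position 6: 'c' vs 'd' => DIFFER
Positions that differ: 7

7


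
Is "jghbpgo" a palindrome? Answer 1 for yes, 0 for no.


Input: jghbpgo
Reversed: ogpbhgj
  Compare pos 0 ('j') with pos 6 ('o'): MISMATCH
  Compare pos 1 ('g') with pos 5 ('g'): match
  Compare pos 2 ('h') with pos 4 ('p'): MISMATCH
Result: not a palindrome

0


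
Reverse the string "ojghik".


Input: ojghik
Reading characters right to left:
  Position 5: 'k'
  Position 4: 'i'
  Position 3: 'h'
  Position 2: 'g'
  Position 1: 'j'
  Position 0: 'o'
Reversed: kihgjo

kihgjo


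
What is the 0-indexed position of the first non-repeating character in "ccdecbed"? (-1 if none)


Input: ccdecbed
Character frequencies:
  'b': 1
  'c': 3
  'd': 2
  'e': 2
Scanning left to right for freq == 1:
  Position 0 ('c'): freq=3, skip
  Position 1 ('c'): freq=3, skip
  Position 2 ('d'): freq=2, skip
  Position 3 ('e'): freq=2, skip
  Position 4 ('c'): freq=3, skip
  Position 5 ('b'): unique! => answer = 5

5


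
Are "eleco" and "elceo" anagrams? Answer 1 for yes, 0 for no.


Strings: "eleco", "elceo"
Sorted first:  ceelo
Sorted second: ceelo
Sorted forms match => anagrams

1


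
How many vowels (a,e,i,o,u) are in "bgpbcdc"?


Input: bgpbcdc
Checking each character:
  'b' at position 0: consonant
  'g' at position 1: consonant
  'p' at position 2: consonant
  'b' at position 3: consonant
  'c' at position 4: consonant
  'd' at position 5: consonant
  'c' at position 6: consonant
Total vowels: 0

0


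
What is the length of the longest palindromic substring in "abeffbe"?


Input: "abeffbe"
Checking substrings for palindromes:
  [3:5] "ff" (len 2) => palindrome
Longest palindromic substring: "ff" with length 2

2


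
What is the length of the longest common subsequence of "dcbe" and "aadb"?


LCS of "dcbe" and "aadb"
DP table:
           a    a    d    b
      0    0    0    0    0
  d   0    0    0    1    1
  c   0    0    0    1    1
  b   0    0    0    1    2
  e   0    0    0    1    2
LCS length = dp[4][4] = 2

2


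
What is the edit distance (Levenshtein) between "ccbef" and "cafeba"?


Computing edit distance: "ccbef" -> "cafeba"
DP table:
           c    a    f    e    b    a
      0    1    2    3    4    5    6
  c   1    0    1    2    3    4    5
  c   2    1    1    2    3    4    5
  b   3    2    2    2    3    3    4
  e   4    3    3    3    2    3    4
  f   5    4    4    3    3    3    4
Edit distance = dp[5][6] = 4

4


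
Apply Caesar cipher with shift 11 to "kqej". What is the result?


Caesar cipher: shift "kqej" by 11
  'k' (pos 10) + 11 = pos 21 = 'v'
  'q' (pos 16) + 11 = pos 1 = 'b'
  'e' (pos 4) + 11 = pos 15 = 'p'
  'j' (pos 9) + 11 = pos 20 = 'u'
Result: vbpu

vbpu


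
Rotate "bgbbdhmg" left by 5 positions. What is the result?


Input: "bgbbdhmg", rotate left by 5
First 5 characters: "bgbbd"
Remaining characters: "hmg"
Concatenate remaining + first: "hmg" + "bgbbd" = "hmgbgbbd"

hmgbgbbd


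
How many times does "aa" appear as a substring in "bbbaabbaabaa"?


Searching for "aa" in "bbbaabbaabaa"
Scanning each position:
  Position 0: "bb" => no
  Position 1: "bb" => no
  Position 2: "ba" => no
  Position 3: "aa" => MATCH
  Position 4: "ab" => no
  Position 5: "bb" => no
  Position 6: "ba" => no
  Position 7: "aa" => MATCH
  Position 8: "ab" => no
  Position 9: "ba" => no
  Position 10: "aa" => MATCH
Total occurrences: 3

3


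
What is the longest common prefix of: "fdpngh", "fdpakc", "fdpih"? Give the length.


Words: fdpngh, fdpakc, fdpih
  Position 0: all 'f' => match
  Position 1: all 'd' => match
  Position 2: all 'p' => match
  Position 3: ('n', 'a', 'i') => mismatch, stop
LCP = "fdp" (length 3)

3


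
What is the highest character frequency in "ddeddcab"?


Input: ddeddcab
Character counts:
  'a': 1
  'b': 1
  'c': 1
  'd': 4
  'e': 1
Maximum frequency: 4

4


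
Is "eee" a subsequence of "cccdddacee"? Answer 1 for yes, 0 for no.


Check if "eee" is a subsequence of "cccdddacee"
Greedy scan:
  Position 0 ('c'): no match needed
  Position 1 ('c'): no match needed
  Position 2 ('c'): no match needed
  Position 3 ('d'): no match needed
  Position 4 ('d'): no match needed
  Position 5 ('d'): no match needed
  Position 6 ('a'): no match needed
  Position 7 ('c'): no match needed
  Position 8 ('e'): matches sub[0] = 'e'
  Position 9 ('e'): matches sub[1] = 'e'
Only matched 2/3 characters => not a subsequence

0


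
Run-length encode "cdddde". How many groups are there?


Input: cdddde
Scanning for consecutive runs:
  Group 1: 'c' x 1 (positions 0-0)
  Group 2: 'd' x 4 (positions 1-4)
  Group 3: 'e' x 1 (positions 5-5)
Total groups: 3

3


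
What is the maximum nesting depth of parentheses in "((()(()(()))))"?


Input: "((()(()(()))))"
Tracking depth:
  Position 0 '(': depth becomes 1
  Position 1 '(': depth becomes 2
  Position 2 '(': depth becomes 3
  Position 3 ')': depth becomes 2
  Position 4 '(': depth becomes 3
  Position 5 '(': depth becomes 4
  Position 6 ')': depth becomes 3
  Position 7 '(': depth becomes 4
  Position 8 '(': depth becomes 5
  Position 9 ')': depth becomes 4
  Position 10 ')': depth becomes 3
  Position 11 ')': depth becomes 2
  Position 12 ')': depth becomes 1
  Position 13 ')': depth becomes 0
Maximum depth reached: 5

5


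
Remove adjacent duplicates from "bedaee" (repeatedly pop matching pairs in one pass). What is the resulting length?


Input: bedaee
Stack-based adjacent duplicate removal:
  Read 'b': push. Stack: b
  Read 'e': push. Stack: be
  Read 'd': push. Stack: bed
  Read 'a': push. Stack: beda
  Read 'e': push. Stack: bedae
  Read 'e': matches stack top 'e' => pop. Stack: beda
Final stack: "beda" (length 4)

4


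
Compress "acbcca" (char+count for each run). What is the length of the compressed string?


Input: acbcca
Runs:
  'a' x 1 => "a1"
  'c' x 1 => "c1"
  'b' x 1 => "b1"
  'c' x 2 => "c2"
  'a' x 1 => "a1"
Compressed: "a1c1b1c2a1"
Compressed length: 10

10


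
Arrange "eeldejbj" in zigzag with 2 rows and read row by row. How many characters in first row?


Zigzag "eeldejbj" into 2 rows:
Placing characters:
  'e' => row 0
  'e' => row 1
  'l' => row 0
  'd' => row 1
  'e' => row 0
  'j' => row 1
  'b' => row 0
  'j' => row 1
Rows:
  Row 0: "eleb"
  Row 1: "edjj"
First row length: 4

4


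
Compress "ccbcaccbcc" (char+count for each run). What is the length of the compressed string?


Input: ccbcaccbcc
Runs:
  'c' x 2 => "c2"
  'b' x 1 => "b1"
  'c' x 1 => "c1"
  'a' x 1 => "a1"
  'c' x 2 => "c2"
  'b' x 1 => "b1"
  'c' x 2 => "c2"
Compressed: "c2b1c1a1c2b1c2"
Compressed length: 14

14


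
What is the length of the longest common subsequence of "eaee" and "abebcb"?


LCS of "eaee" and "abebcb"
DP table:
           a    b    e    b    c    b
      0    0    0    0    0    0    0
  e   0    0    0    1    1    1    1
  a   0    1    1    1    1    1    1
  e   0    1    1    2    2    2    2
  e   0    1    1    2    2    2    2
LCS length = dp[4][6] = 2

2


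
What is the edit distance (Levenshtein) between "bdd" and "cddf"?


Computing edit distance: "bdd" -> "cddf"
DP table:
           c    d    d    f
      0    1    2    3    4
  b   1    1    2    3    4
  d   2    2    1    2    3
  d   3    3    2    1    2
Edit distance = dp[3][4] = 2

2


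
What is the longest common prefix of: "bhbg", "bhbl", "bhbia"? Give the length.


Words: bhbg, bhbl, bhbia
  Position 0: all 'b' => match
  Position 1: all 'h' => match
  Position 2: all 'b' => match
  Position 3: ('g', 'l', 'i') => mismatch, stop
LCP = "bhb" (length 3)

3


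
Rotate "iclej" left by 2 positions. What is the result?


Input: "iclej", rotate left by 2
First 2 characters: "ic"
Remaining characters: "lej"
Concatenate remaining + first: "lej" + "ic" = "lejic"

lejic


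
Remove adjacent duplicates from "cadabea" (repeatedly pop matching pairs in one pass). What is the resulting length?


Input: cadabea
Stack-based adjacent duplicate removal:
  Read 'c': push. Stack: c
  Read 'a': push. Stack: ca
  Read 'd': push. Stack: cad
  Read 'a': push. Stack: cada
  Read 'b': push. Stack: cadab
  Read 'e': push. Stack: cadabe
  Read 'a': push. Stack: cadabea
Final stack: "cadabea" (length 7)

7


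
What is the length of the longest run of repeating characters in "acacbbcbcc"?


Input: "acacbbcbcc"
Scanning for longest run:
  Position 1 ('c'): new char, reset run to 1
  Position 2 ('a'): new char, reset run to 1
  Position 3 ('c'): new char, reset run to 1
  Position 4 ('b'): new char, reset run to 1
  Position 5 ('b'): continues run of 'b', length=2
  Position 6 ('c'): new char, reset run to 1
  Position 7 ('b'): new char, reset run to 1
  Position 8 ('c'): new char, reset run to 1
  Position 9 ('c'): continues run of 'c', length=2
Longest run: 'b' with length 2

2


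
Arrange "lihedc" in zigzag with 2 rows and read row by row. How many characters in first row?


Zigzag "lihedc" into 2 rows:
Placing characters:
  'l' => row 0
  'i' => row 1
  'h' => row 0
  'e' => row 1
  'd' => row 0
  'c' => row 1
Rows:
  Row 0: "lhd"
  Row 1: "iec"
First row length: 3

3


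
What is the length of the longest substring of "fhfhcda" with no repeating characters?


Input: "fhfhcda"
Sliding window (track last position of each char):
  Position 0 ('f'): window [0,0] length 1 -- new best
  Position 1 ('h'): window [0,1] length 2 -- new best
  Position 2 ('f'): repeat (last at 0), move window start to 1
  Position 2 ('f'): window [1,2] length 2
  Position 3 ('h'): repeat (last at 1), move window start to 2
  Position 3 ('h'): window [2,3] length 2
  Position 4 ('c'): window [2,4] length 3 -- new best
  Position 5 ('d'): window [2,5] length 4 -- new best
  Position 6 ('a'): window [2,6] length 5 -- new best
Longest substring with no repeats: "fhcda" with length 5

5


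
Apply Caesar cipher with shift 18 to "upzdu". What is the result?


Caesar cipher: shift "upzdu" by 18
  'u' (pos 20) + 18 = pos 12 = 'm'
  'p' (pos 15) + 18 = pos 7 = 'h'
  'z' (pos 25) + 18 = pos 17 = 'r'
  'd' (pos 3) + 18 = pos 21 = 'v'
  'u' (pos 20) + 18 = pos 12 = 'm'
Result: mhrvm

mhrvm


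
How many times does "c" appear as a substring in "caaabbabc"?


Searching for "c" in "caaabbabc"
Scanning each position:
  Position 0: "c" => MATCH
  Position 1: "a" => no
  Position 2: "a" => no
  Position 3: "a" => no
  Position 4: "b" => no
  Position 5: "b" => no
  Position 6: "a" => no
  Position 7: "b" => no
  Position 8: "c" => MATCH
Total occurrences: 2

2


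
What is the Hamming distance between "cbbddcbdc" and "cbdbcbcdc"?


Comparing "cbbddcbdc" and "cbdbcbcdc" position by position:
  Position 0: 'c' vs 'c' => same
  Position 1: 'b' vs 'b' => same
  Position 2: 'b' vs 'd' => differ
  Position 3: 'd' vs 'b' => differ
  Position 4: 'd' vs 'c' => differ
  Position 5: 'c' vs 'b' => differ
  Position 6: 'b' vs 'c' => differ
  Position 7: 'd' vs 'd' => same
  Position 8: 'c' vs 'c' => same
Total differences (Hamming distance): 5

5


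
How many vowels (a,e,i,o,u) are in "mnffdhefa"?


Input: mnffdhefa
Checking each character:
  'm' at position 0: consonant
  'n' at position 1: consonant
  'f' at position 2: consonant
  'f' at position 3: consonant
  'd' at position 4: consonant
  'h' at position 5: consonant
  'e' at position 6: vowel (running total: 1)
  'f' at position 7: consonant
  'a' at position 8: vowel (running total: 2)
Total vowels: 2

2


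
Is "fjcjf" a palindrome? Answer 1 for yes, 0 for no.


Input: fjcjf
Reversed: fjcjf
  Compare pos 0 ('f') with pos 4 ('f'): match
  Compare pos 1 ('j') with pos 3 ('j'): match
Result: palindrome

1


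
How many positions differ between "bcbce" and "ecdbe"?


Comparing "bcbce" and "ecdbe" position by position:
  Position 0: 'b' vs 'e' => DIFFER
  Position 1: 'c' vs 'c' => same
  Position 2: 'b' vs 'd' => DIFFER
  Position 3: 'c' vs 'b' => DIFFER
  Position 4: 'e' vs 'e' => same
Positions that differ: 3

3


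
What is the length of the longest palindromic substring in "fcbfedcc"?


Input: "fcbfedcc"
Checking substrings for palindromes:
  [6:8] "cc" (len 2) => palindrome
Longest palindromic substring: "cc" with length 2

2


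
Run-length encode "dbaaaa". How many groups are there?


Input: dbaaaa
Scanning for consecutive runs:
  Group 1: 'd' x 1 (positions 0-0)
  Group 2: 'b' x 1 (positions 1-1)
  Group 3: 'a' x 4 (positions 2-5)
Total groups: 3

3


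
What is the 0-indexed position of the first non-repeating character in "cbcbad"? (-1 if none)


Input: cbcbad
Character frequencies:
  'a': 1
  'b': 2
  'c': 2
  'd': 1
Scanning left to right for freq == 1:
  Position 0 ('c'): freq=2, skip
  Position 1 ('b'): freq=2, skip
  Position 2 ('c'): freq=2, skip
  Position 3 ('b'): freq=2, skip
  Position 4 ('a'): unique! => answer = 4

4


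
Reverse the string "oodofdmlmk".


Input: oodofdmlmk
Reading characters right to left:
  Position 9: 'k'
  Position 8: 'm'
  Position 7: 'l'
  Position 6: 'm'
  Position 5: 'd'
  Position 4: 'f'
  Position 3: 'o'
  Position 2: 'd'
  Position 1: 'o'
  Position 0: 'o'
Reversed: kmlmdfodoo

kmlmdfodoo


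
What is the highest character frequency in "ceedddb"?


Input: ceedddb
Character counts:
  'b': 1
  'c': 1
  'd': 3
  'e': 2
Maximum frequency: 3

3


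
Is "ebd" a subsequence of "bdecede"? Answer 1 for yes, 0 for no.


Check if "ebd" is a subsequence of "bdecede"
Greedy scan:
  Position 0 ('b'): no match needed
  Position 1 ('d'): no match needed
  Position 2 ('e'): matches sub[0] = 'e'
  Position 3 ('c'): no match needed
  Position 4 ('e'): no match needed
  Position 5 ('d'): no match needed
  Position 6 ('e'): no match needed
Only matched 1/3 characters => not a subsequence

0


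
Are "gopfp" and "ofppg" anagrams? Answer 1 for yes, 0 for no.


Strings: "gopfp", "ofppg"
Sorted first:  fgopp
Sorted second: fgopp
Sorted forms match => anagrams

1


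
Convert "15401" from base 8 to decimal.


Input: "15401" in base 8
Positional expansion:
  Digit '1' (value 1) x 8^4 = 4096
  Digit '5' (value 5) x 8^3 = 2560
  Digit '4' (value 4) x 8^2 = 256
  Digit '0' (value 0) x 8^1 = 0
  Digit '1' (value 1) x 8^0 = 1
Sum = 6913

6913


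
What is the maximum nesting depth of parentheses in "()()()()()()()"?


Input: "()()()()()()()"
Tracking depth:
  Position 0 '(': depth becomes 1
  Position 1 ')': depth becomes 0
  Position 2 '(': depth becomes 1
  Position 3 ')': depth becomes 0
  Position 4 '(': depth becomes 1
  Position 5 ')': depth becomes 0
  Position 6 '(': depth becomes 1
  Position 7 ')': depth becomes 0
  Position 8 '(': depth becomes 1
  Position 9 ')': depth becomes 0
  Position 10 '(': depth becomes 1
  Position 11 ')': depth becomes 0
  Position 12 '(': depth becomes 1
  Position 13 ')': depth becomes 0
Maximum depth reached: 1

1


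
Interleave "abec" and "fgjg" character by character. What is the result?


Interleaving "abec" and "fgjg":
  Position 0: 'a' from first, 'f' from second => "af"
  Position 1: 'b' from first, 'g' from second => "bg"
  Position 2: 'e' from first, 'j' from second => "ej"
  Position 3: 'c' from first, 'g' from second => "cg"
Result: afbgejcg

afbgejcg


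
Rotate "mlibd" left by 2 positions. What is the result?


Input: "mlibd", rotate left by 2
First 2 characters: "ml"
Remaining characters: "ibd"
Concatenate remaining + first: "ibd" + "ml" = "ibdml"

ibdml


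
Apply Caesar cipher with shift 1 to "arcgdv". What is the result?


Caesar cipher: shift "arcgdv" by 1
  'a' (pos 0) + 1 = pos 1 = 'b'
  'r' (pos 17) + 1 = pos 18 = 's'
  'c' (pos 2) + 1 = pos 3 = 'd'
  'g' (pos 6) + 1 = pos 7 = 'h'
  'd' (pos 3) + 1 = pos 4 = 'e'
  'v' (pos 21) + 1 = pos 22 = 'w'
Result: bsdhew

bsdhew


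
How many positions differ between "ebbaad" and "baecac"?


Comparing "ebbaad" and "baecac" position by position:
  Position 0: 'e' vs 'b' => DIFFER
  Position 1: 'b' vs 'a' => DIFFER
  Position 2: 'b' vs 'e' => DIFFER
  Position 3: 'a' vs 'c' => DIFFER
  Position 4: 'a' vs 'a' => same
  Position 5: 'd' vs 'c' => DIFFER
Positions that differ: 5

5


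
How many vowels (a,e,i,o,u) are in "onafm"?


Input: onafm
Checking each character:
  'o' at position 0: vowel (running total: 1)
  'n' at position 1: consonant
  'a' at position 2: vowel (running total: 2)
  'f' at position 3: consonant
  'm' at position 4: consonant
Total vowels: 2

2


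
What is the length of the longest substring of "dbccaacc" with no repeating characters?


Input: "dbccaacc"
Sliding window (track last position of each char):
  Position 0 ('d'): window [0,0] length 1 -- new best
  Position 1 ('b'): window [0,1] length 2 -- new best
  Position 2 ('c'): window [0,2] length 3 -- new best
  Position 3 ('c'): repeat (last at 2), move window start to 3
  Position 3 ('c'): window [3,3] length 1
  Position 4 ('a'): window [3,4] length 2
  Position 5 ('a'): repeat (last at 4), move window start to 5
  Position 5 ('a'): window [5,5] length 1
  Position 6 ('c'): window [5,6] length 2
  Position 7 ('c'): repeat (last at 6), move window start to 7
  Position 7 ('c'): window [7,7] length 1
Longest substring with no repeats: "dbc" with length 3

3


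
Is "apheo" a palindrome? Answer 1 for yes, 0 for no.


Input: apheo
Reversed: oehpa
  Compare pos 0 ('a') with pos 4 ('o'): MISMATCH
  Compare pos 1 ('p') with pos 3 ('e'): MISMATCH
Result: not a palindrome

0


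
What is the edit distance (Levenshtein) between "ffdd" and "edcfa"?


Computing edit distance: "ffdd" -> "edcfa"
DP table:
           e    d    c    f    a
      0    1    2    3    4    5
  f   1    1    2    3    3    4
  f   2    2    2    3    3    4
  d   3    3    2    3    4    4
  d   4    4    3    3    4    5
Edit distance = dp[4][5] = 5

5


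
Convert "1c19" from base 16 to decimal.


Input: "1c19" in base 16
Positional expansion:
  Digit '1' (value 1) x 16^3 = 4096
  Digit 'c' (value 12) x 16^2 = 3072
  Digit '1' (value 1) x 16^1 = 16
  Digit '9' (value 9) x 16^0 = 9
Sum = 7193

7193


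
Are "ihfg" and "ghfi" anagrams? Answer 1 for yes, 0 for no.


Strings: "ihfg", "ghfi"
Sorted first:  fghi
Sorted second: fghi
Sorted forms match => anagrams

1


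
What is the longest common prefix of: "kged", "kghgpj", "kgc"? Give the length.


Words: kged, kghgpj, kgc
  Position 0: all 'k' => match
  Position 1: all 'g' => match
  Position 2: ('e', 'h', 'c') => mismatch, stop
LCP = "kg" (length 2)

2


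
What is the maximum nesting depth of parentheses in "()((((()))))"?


Input: "()((((()))))"
Tracking depth:
  Position 0 '(': depth becomes 1
  Position 1 ')': depth becomes 0
  Position 2 '(': depth becomes 1
  Position 3 '(': depth becomes 2
  Position 4 '(': depth becomes 3
  Position 5 '(': depth becomes 4
  Position 6 '(': depth becomes 5
  Position 7 ')': depth becomes 4
  Position 8 ')': depth becomes 3
  Position 9 ')': depth becomes 2
  Position 10 ')': depth becomes 1
  Position 11 ')': depth becomes 0
Maximum depth reached: 5

5


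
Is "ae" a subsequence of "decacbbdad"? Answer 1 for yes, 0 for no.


Check if "ae" is a subsequence of "decacbbdad"
Greedy scan:
  Position 0 ('d'): no match needed
  Position 1 ('e'): no match needed
  Position 2 ('c'): no match needed
  Position 3 ('a'): matches sub[0] = 'a'
  Position 4 ('c'): no match needed
  Position 5 ('b'): no match needed
  Position 6 ('b'): no match needed
  Position 7 ('d'): no match needed
  Position 8 ('a'): no match needed
  Position 9 ('d'): no match needed
Only matched 1/2 characters => not a subsequence

0


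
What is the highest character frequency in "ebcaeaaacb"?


Input: ebcaeaaacb
Character counts:
  'a': 4
  'b': 2
  'c': 2
  'e': 2
Maximum frequency: 4

4


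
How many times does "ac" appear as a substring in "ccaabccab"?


Searching for "ac" in "ccaabccab"
Scanning each position:
  Position 0: "cc" => no
  Position 1: "ca" => no
  Position 2: "aa" => no
  Position 3: "ab" => no
  Position 4: "bc" => no
  Position 5: "cc" => no
  Position 6: "ca" => no
  Position 7: "ab" => no
Total occurrences: 0

0


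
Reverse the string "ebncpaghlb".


Input: ebncpaghlb
Reading characters right to left:
  Position 9: 'b'
  Position 8: 'l'
  Position 7: 'h'
  Position 6: 'g'
  Position 5: 'a'
  Position 4: 'p'
  Position 3: 'c'
  Position 2: 'n'
  Position 1: 'b'
  Position 0: 'e'
Reversed: blhgapcnbe

blhgapcnbe


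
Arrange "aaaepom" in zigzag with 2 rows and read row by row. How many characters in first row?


Zigzag "aaaepom" into 2 rows:
Placing characters:
  'a' => row 0
  'a' => row 1
  'a' => row 0
  'e' => row 1
  'p' => row 0
  'o' => row 1
  'm' => row 0
Rows:
  Row 0: "aapm"
  Row 1: "aeo"
First row length: 4

4


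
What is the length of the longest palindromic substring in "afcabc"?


Input: "afcabc"
Checking substrings for palindromes:
  No multi-char palindromic substrings found
Longest palindromic substring: "a" with length 1

1


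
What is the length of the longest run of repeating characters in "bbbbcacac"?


Input: "bbbbcacac"
Scanning for longest run:
  Position 1 ('b'): continues run of 'b', length=2
  Position 2 ('b'): continues run of 'b', length=3
  Position 3 ('b'): continues run of 'b', length=4
  Position 4 ('c'): new char, reset run to 1
  Position 5 ('a'): new char, reset run to 1
  Position 6 ('c'): new char, reset run to 1
  Position 7 ('a'): new char, reset run to 1
  Position 8 ('c'): new char, reset run to 1
Longest run: 'b' with length 4

4


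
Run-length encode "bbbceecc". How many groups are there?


Input: bbbceecc
Scanning for consecutive runs:
  Group 1: 'b' x 3 (positions 0-2)
  Group 2: 'c' x 1 (positions 3-3)
  Group 3: 'e' x 2 (positions 4-5)
  Group 4: 'c' x 2 (positions 6-7)
Total groups: 4

4


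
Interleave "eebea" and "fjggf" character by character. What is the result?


Interleaving "eebea" and "fjggf":
  Position 0: 'e' from first, 'f' from second => "ef"
  Position 1: 'e' from first, 'j' from second => "ej"
  Position 2: 'b' from first, 'g' from second => "bg"
  Position 3: 'e' from first, 'g' from second => "eg"
  Position 4: 'a' from first, 'f' from second => "af"
Result: efejbgegaf

efejbgegaf


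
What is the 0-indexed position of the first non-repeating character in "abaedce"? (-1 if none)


Input: abaedce
Character frequencies:
  'a': 2
  'b': 1
  'c': 1
  'd': 1
  'e': 2
Scanning left to right for freq == 1:
  Position 0 ('a'): freq=2, skip
  Position 1 ('b'): unique! => answer = 1

1


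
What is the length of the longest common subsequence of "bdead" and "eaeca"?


LCS of "bdead" and "eaeca"
DP table:
           e    a    e    c    a
      0    0    0    0    0    0
  b   0    0    0    0    0    0
  d   0    0    0    0    0    0
  e   0    1    1    1    1    1
  a   0    1    2    2    2    2
  d   0    1    2    2    2    2
LCS length = dp[5][5] = 2

2


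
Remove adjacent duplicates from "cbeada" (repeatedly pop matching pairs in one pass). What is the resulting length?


Input: cbeada
Stack-based adjacent duplicate removal:
  Read 'c': push. Stack: c
  Read 'b': push. Stack: cb
  Read 'e': push. Stack: cbe
  Read 'a': push. Stack: cbea
  Read 'd': push. Stack: cbead
  Read 'a': push. Stack: cbeada
Final stack: "cbeada" (length 6)

6


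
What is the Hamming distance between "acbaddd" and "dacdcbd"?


Comparing "acbaddd" and "dacdcbd" position by position:
  Position 0: 'a' vs 'd' => differ
  Position 1: 'c' vs 'a' => differ
  Position 2: 'b' vs 'c' => differ
  Position 3: 'a' vs 'd' => differ
  Position 4: 'd' vs 'c' => differ
  Position 5: 'd' vs 'b' => differ
  Position 6: 'd' vs 'd' => same
Total differences (Hamming distance): 6

6


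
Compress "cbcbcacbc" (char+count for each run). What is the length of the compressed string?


Input: cbcbcacbc
Runs:
  'c' x 1 => "c1"
  'b' x 1 => "b1"
  'c' x 1 => "c1"
  'b' x 1 => "b1"
  'c' x 1 => "c1"
  'a' x 1 => "a1"
  'c' x 1 => "c1"
  'b' x 1 => "b1"
  'c' x 1 => "c1"
Compressed: "c1b1c1b1c1a1c1b1c1"
Compressed length: 18

18


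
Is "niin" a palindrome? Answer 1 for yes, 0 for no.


Input: niin
Reversed: niin
  Compare pos 0 ('n') with pos 3 ('n'): match
  Compare pos 1 ('i') with pos 2 ('i'): match
Result: palindrome

1


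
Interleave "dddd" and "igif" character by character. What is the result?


Interleaving "dddd" and "igif":
  Position 0: 'd' from first, 'i' from second => "di"
  Position 1: 'd' from first, 'g' from second => "dg"
  Position 2: 'd' from first, 'i' from second => "di"
  Position 3: 'd' from first, 'f' from second => "df"
Result: didgdidf

didgdidf


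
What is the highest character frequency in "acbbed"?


Input: acbbed
Character counts:
  'a': 1
  'b': 2
  'c': 1
  'd': 1
  'e': 1
Maximum frequency: 2

2


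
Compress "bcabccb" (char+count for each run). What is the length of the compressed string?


Input: bcabccb
Runs:
  'b' x 1 => "b1"
  'c' x 1 => "c1"
  'a' x 1 => "a1"
  'b' x 1 => "b1"
  'c' x 2 => "c2"
  'b' x 1 => "b1"
Compressed: "b1c1a1b1c2b1"
Compressed length: 12

12


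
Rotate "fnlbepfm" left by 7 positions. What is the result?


Input: "fnlbepfm", rotate left by 7
First 7 characters: "fnlbepf"
Remaining characters: "m"
Concatenate remaining + first: "m" + "fnlbepf" = "mfnlbepf"

mfnlbepf


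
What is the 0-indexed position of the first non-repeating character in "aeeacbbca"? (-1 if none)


Input: aeeacbbca
Character frequencies:
  'a': 3
  'b': 2
  'c': 2
  'e': 2
Scanning left to right for freq == 1:
  Position 0 ('a'): freq=3, skip
  Position 1 ('e'): freq=2, skip
  Position 2 ('e'): freq=2, skip
  Position 3 ('a'): freq=3, skip
  Position 4 ('c'): freq=2, skip
  Position 5 ('b'): freq=2, skip
  Position 6 ('b'): freq=2, skip
  Position 7 ('c'): freq=2, skip
  Position 8 ('a'): freq=3, skip
  No unique character found => answer = -1

-1


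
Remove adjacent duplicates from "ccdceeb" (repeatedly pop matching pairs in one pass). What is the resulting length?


Input: ccdceeb
Stack-based adjacent duplicate removal:
  Read 'c': push. Stack: c
  Read 'c': matches stack top 'c' => pop. Stack: (empty)
  Read 'd': push. Stack: d
  Read 'c': push. Stack: dc
  Read 'e': push. Stack: dce
  Read 'e': matches stack top 'e' => pop. Stack: dc
  Read 'b': push. Stack: dcb
Final stack: "dcb" (length 3)

3


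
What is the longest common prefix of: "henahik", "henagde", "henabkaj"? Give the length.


Words: henahik, henagde, henabkaj
  Position 0: all 'h' => match
  Position 1: all 'e' => match
  Position 2: all 'n' => match
  Position 3: all 'a' => match
  Position 4: ('h', 'g', 'b') => mismatch, stop
LCP = "hena" (length 4)

4


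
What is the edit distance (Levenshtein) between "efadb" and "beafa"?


Computing edit distance: "efadb" -> "beafa"
DP table:
           b    e    a    f    a
      0    1    2    3    4    5
  e   1    1    1    2    3    4
  f   2    2    2    2    2    3
  a   3    3    3    2    3    2
  d   4    4    4    3    3    3
  b   5    4    5    4    4    4
Edit distance = dp[5][5] = 4

4


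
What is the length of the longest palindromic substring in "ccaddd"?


Input: "ccaddd"
Checking substrings for palindromes:
  [3:6] "ddd" (len 3) => palindrome
  [0:2] "cc" (len 2) => palindrome
  [3:5] "dd" (len 2) => palindrome
  [4:6] "dd" (len 2) => palindrome
Longest palindromic substring: "ddd" with length 3

3


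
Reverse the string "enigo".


Input: enigo
Reading characters right to left:
  Position 4: 'o'
  Position 3: 'g'
  Position 2: 'i'
  Position 1: 'n'
  Position 0: 'e'
Reversed: ogine

ogine


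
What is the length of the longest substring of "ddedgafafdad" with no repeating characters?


Input: "ddedgafafdad"
Sliding window (track last position of each char):
  Position 0 ('d'): window [0,0] length 1 -- new best
  Position 1 ('d'): repeat (last at 0), move window start to 1
  Position 1 ('d'): window [1,1] length 1
  Position 2 ('e'): window [1,2] length 2 -- new best
  Position 3 ('d'): repeat (last at 1), move window start to 2
  Position 3 ('d'): window [2,3] length 2
  Position 4 ('g'): window [2,4] length 3 -- new best
  Position 5 ('a'): window [2,5] length 4 -- new best
  Position 6 ('f'): window [2,6] length 5 -- new best
  Position 7 ('a'): repeat (last at 5), move window start to 6
  Position 7 ('a'): window [6,7] length 2
  Position 8 ('f'): repeat (last at 6), move window start to 7
  Position 8 ('f'): window [7,8] length 2
  Position 9 ('d'): window [7,9] length 3
  Position 10 ('a'): repeat (last at 7), move window start to 8
  Position 10 ('a'): window [8,10] length 3
  Position 11 ('d'): repeat (last at 9), move window start to 10
  Position 11 ('d'): window [10,11] length 2
Longest substring with no repeats: "edgaf" with length 5

5


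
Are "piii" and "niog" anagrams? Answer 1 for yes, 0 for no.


Strings: "piii", "niog"
Sorted first:  iiip
Sorted second: gino
Differ at position 0: 'i' vs 'g' => not anagrams

0


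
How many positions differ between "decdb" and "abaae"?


Comparing "decdb" and "abaae" position by position:
  Position 0: 'd' vs 'a' => DIFFER
  Position 1: 'e' vs 'b' => DIFFER
  Position 2: 'c' vs 'a' => DIFFER
  Position 3: 'd' vs 'a' => DIFFER
  Position 4: 'b' vs 'e' => DIFFER
Positions that differ: 5

5


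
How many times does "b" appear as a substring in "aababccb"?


Searching for "b" in "aababccb"
Scanning each position:
  Position 0: "a" => no
  Position 1: "a" => no
  Position 2: "b" => MATCH
  Position 3: "a" => no
  Position 4: "b" => MATCH
  Position 5: "c" => no
  Position 6: "c" => no
  Position 7: "b" => MATCH
Total occurrences: 3

3


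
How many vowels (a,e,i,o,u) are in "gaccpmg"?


Input: gaccpmg
Checking each character:
  'g' at position 0: consonant
  'a' at position 1: vowel (running total: 1)
  'c' at position 2: consonant
  'c' at position 3: consonant
  'p' at position 4: consonant
  'm' at position 5: consonant
  'g' at position 6: consonant
Total vowels: 1

1


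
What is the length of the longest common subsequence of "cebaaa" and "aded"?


LCS of "cebaaa" and "aded"
DP table:
           a    d    e    d
      0    0    0    0    0
  c   0    0    0    0    0
  e   0    0    0    1    1
  b   0    0    0    1    1
  a   0    1    1    1    1
  a   0    1    1    1    1
  a   0    1    1    1    1
LCS length = dp[6][4] = 1

1


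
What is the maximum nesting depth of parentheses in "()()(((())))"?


Input: "()()(((())))"
Tracking depth:
  Position 0 '(': depth becomes 1
  Position 1 ')': depth becomes 0
  Position 2 '(': depth becomes 1
  Position 3 ')': depth becomes 0
  Position 4 '(': depth becomes 1
  Position 5 '(': depth becomes 2
  Position 6 '(': depth becomes 3
  Position 7 '(': depth becomes 4
  Position 8 ')': depth becomes 3
  Position 9 ')': depth becomes 2
  Position 10 ')': depth becomes 1
  Position 11 ')': depth becomes 0
Maximum depth reached: 4

4


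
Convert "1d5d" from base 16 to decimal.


Input: "1d5d" in base 16
Positional expansion:
  Digit '1' (value 1) x 16^3 = 4096
  Digit 'd' (value 13) x 16^2 = 3328
  Digit '5' (value 5) x 16^1 = 80
  Digit 'd' (value 13) x 16^0 = 13
Sum = 7517

7517


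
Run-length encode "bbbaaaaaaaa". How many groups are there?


Input: bbbaaaaaaaa
Scanning for consecutive runs:
  Group 1: 'b' x 3 (positions 0-2)
  Group 2: 'a' x 8 (positions 3-10)
Total groups: 2

2


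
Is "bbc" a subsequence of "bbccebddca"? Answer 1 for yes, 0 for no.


Check if "bbc" is a subsequence of "bbccebddca"
Greedy scan:
  Position 0 ('b'): matches sub[0] = 'b'
  Position 1 ('b'): matches sub[1] = 'b'
  Position 2 ('c'): matches sub[2] = 'c'
  Position 3 ('c'): no match needed
  Position 4 ('e'): no match needed
  Position 5 ('b'): no match needed
  Position 6 ('d'): no match needed
  Position 7 ('d'): no match needed
  Position 8 ('c'): no match needed
  Position 9 ('a'): no match needed
All 3 characters matched => is a subsequence

1


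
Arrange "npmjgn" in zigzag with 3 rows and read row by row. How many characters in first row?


Zigzag "npmjgn" into 3 rows:
Placing characters:
  'n' => row 0
  'p' => row 1
  'm' => row 2
  'j' => row 1
  'g' => row 0
  'n' => row 1
Rows:
  Row 0: "ng"
  Row 1: "pjn"
  Row 2: "m"
First row length: 2

2


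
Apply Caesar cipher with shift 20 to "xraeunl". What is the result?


Caesar cipher: shift "xraeunl" by 20
  'x' (pos 23) + 20 = pos 17 = 'r'
  'r' (pos 17) + 20 = pos 11 = 'l'
  'a' (pos 0) + 20 = pos 20 = 'u'
  'e' (pos 4) + 20 = pos 24 = 'y'
  'u' (pos 20) + 20 = pos 14 = 'o'
  'n' (pos 13) + 20 = pos 7 = 'h'
  'l' (pos 11) + 20 = pos 5 = 'f'
Result: rluyohf

rluyohf


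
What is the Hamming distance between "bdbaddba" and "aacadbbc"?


Comparing "bdbaddba" and "aacadbbc" position by position:
  Position 0: 'b' vs 'a' => differ
  Position 1: 'd' vs 'a' => differ
  Position 2: 'b' vs 'c' => differ
  Position 3: 'a' vs 'a' => same
  Position 4: 'd' vs 'd' => same
  Position 5: 'd' vs 'b' => differ
  Position 6: 'b' vs 'b' => same
  Position 7: 'a' vs 'c' => differ
Total differences (Hamming distance): 5

5


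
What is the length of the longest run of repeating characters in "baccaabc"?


Input: "baccaabc"
Scanning for longest run:
  Position 1 ('a'): new char, reset run to 1
  Position 2 ('c'): new char, reset run to 1
  Position 3 ('c'): continues run of 'c', length=2
  Position 4 ('a'): new char, reset run to 1
  Position 5 ('a'): continues run of 'a', length=2
  Position 6 ('b'): new char, reset run to 1
  Position 7 ('c'): new char, reset run to 1
Longest run: 'c' with length 2

2


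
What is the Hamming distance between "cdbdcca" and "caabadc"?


Comparing "cdbdcca" and "caabadc" position by position:
  Position 0: 'c' vs 'c' => same
  Position 1: 'd' vs 'a' => differ
  Position 2: 'b' vs 'a' => differ
  Position 3: 'd' vs 'b' => differ
  Position 4: 'c' vs 'a' => differ
  Position 5: 'c' vs 'd' => differ
  Position 6: 'a' vs 'c' => differ
Total differences (Hamming distance): 6

6


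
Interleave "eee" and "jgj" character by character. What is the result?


Interleaving "eee" and "jgj":
  Position 0: 'e' from first, 'j' from second => "ej"
  Position 1: 'e' from first, 'g' from second => "eg"
  Position 2: 'e' from first, 'j' from second => "ej"
Result: ejegej

ejegej
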